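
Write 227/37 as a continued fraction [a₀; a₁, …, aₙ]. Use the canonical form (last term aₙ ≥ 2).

227 = 6*37 + 5
37 = 7*5 + 2
5 = 2*2 + 1
2 = 2*1 + 0  (stop)
So 227/37 = [6; 7, 2, 2].

[6; 7, 2, 2]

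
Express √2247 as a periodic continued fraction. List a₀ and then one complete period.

[47; 2, 2, 15, 2, 2, 94]

a₀ = ⌊√2247⌋ = 47.
With m₀=0, d₀=1 and mₖ₊₁ = dₖaₖ − mₖ, dₖ₊₁ = (n − mₖ₊₁²)/dₖ, aₖ₊₁ = ⌊(a₀+mₖ₊₁)/dₖ₊₁⌋:
  k=1: m=47, d=38, a=2
  k=2: m=29, d=37, a=2
  k=3: m=45, d=6, a=15
  k=4: m=45, d=37, a=2
  k=5: m=29, d=38, a=2
  k=6: m=47, d=1, a=94
d=1 and a=2a₀=94 at k=6, so the next step gives (m, d) = (47, 38) again — its k=1 value — and the period has length 6.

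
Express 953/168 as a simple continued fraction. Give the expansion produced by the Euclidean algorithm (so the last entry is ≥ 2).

953 = 5·168 + 113
168 = 1·113 + 55
113 = 2·55 + 3
55 = 18·3 + 1
3 = 3·1 + 0  (stop)
So 953/168 = [5; 1, 2, 18, 3].

[5; 1, 2, 18, 3]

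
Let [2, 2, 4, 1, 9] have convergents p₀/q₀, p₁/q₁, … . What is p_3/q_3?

Using pₖ = aₖpₖ₋₁ + pₖ₋₂, qₖ = aₖqₖ₋₁ + qₖ₋₂ (with p₋₁=1, p₋₂=0, q₋₁=0, q₋₂=1):
  k=0: a=2, p=2, q=1
  k=1: a=2, p=5, q=2
  k=2: a=4, p=22, q=9
  k=3: a=1, p=27, q=11

27/11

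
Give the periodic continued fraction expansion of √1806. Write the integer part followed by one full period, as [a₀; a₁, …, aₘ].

a₀ = ⌊√1806⌋ = 42.
With m₀=0, d₀=1 and mₖ₊₁ = dₖaₖ − mₖ, dₖ₊₁ = (n − mₖ₊₁²)/dₖ, aₖ₊₁ = ⌊(a₀+mₖ₊₁)/dₖ₊₁⌋:
  k=1: m=42, d=42, a=2
  k=2: m=42, d=1, a=84
d=1 and a=2a₀=84 at k=2, so the next step gives (m, d) = (42, 42) again — its k=1 value — and the period has length 2.

[42; 2, 84]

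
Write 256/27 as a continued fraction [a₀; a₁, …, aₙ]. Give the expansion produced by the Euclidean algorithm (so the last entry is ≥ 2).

256 = 9×27 + 13
27 = 2×13 + 1
13 = 13×1 + 0  (stop)
So 256/27 = [9; 2, 13].

[9; 2, 13]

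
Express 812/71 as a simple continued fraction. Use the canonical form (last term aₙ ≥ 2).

812 = 11*71 + 31
71 = 2*31 + 9
31 = 3*9 + 4
9 = 2*4 + 1
4 = 4*1 + 0  (stop)
So 812/71 = [11; 2, 3, 2, 4].

[11; 2, 3, 2, 4]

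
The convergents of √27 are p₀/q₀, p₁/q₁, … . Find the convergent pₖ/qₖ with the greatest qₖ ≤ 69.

√27 = [5; 5, 10, …] (period length 2).
Convergents:
  p_0/q_0 = 5/1
  p_1/q_1 = 26/5
  p_2/q_2 = 265/51
  p_3/q_3 = 1351/260
q_2 = 51 ≤ 69 < 260 = q_3, so the answer is 265/51.

265/51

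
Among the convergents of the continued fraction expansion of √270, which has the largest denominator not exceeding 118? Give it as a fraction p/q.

√270 = [16; 2, 3, 6, 3, 2, 32, …] (period length 6).
Convergents:
  p_0/q_0 = 16/1
  p_1/q_1 = 33/2
  p_2/q_2 = 115/7
  p_3/q_3 = 723/44
  p_4/q_4 = 2284/139
q_3 = 44 ≤ 118 < 139 = q_4, so the answer is 723/44.

723/44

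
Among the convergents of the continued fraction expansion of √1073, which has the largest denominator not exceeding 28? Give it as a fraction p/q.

131/4

√1073 = [32; 1, 3, 9, 9, 3, 1, 64, …] (period length 7).
Convergents:
  p_0/q_0 = 32/1
  p_1/q_1 = 33/1
  p_2/q_2 = 131/4
  p_3/q_3 = 1212/37
q_2 = 4 ≤ 28 < 37 = q_3, so the answer is 131/4.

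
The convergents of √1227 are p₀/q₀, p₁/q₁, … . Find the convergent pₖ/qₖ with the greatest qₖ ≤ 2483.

√1227 = [35; 35, 70, …] (period length 2).
Convergents:
  p_0/q_0 = 35/1
  p_1/q_1 = 1226/35
  p_2/q_2 = 85855/2451
  p_3/q_3 = 3006151/85820
q_2 = 2451 ≤ 2483 < 85820 = q_3, so the answer is 85855/2451.

85855/2451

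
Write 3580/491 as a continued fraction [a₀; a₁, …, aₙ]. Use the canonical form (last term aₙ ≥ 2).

3580 = 7*491 + 143
491 = 3*143 + 62
143 = 2*62 + 19
62 = 3*19 + 5
19 = 3*5 + 4
5 = 1*4 + 1
4 = 4*1 + 0  (stop)
So 3580/491 = [7; 3, 2, 3, 3, 1, 4].

[7; 3, 2, 3, 3, 1, 4]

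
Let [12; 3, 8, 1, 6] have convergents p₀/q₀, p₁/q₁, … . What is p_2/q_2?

308/25

Using pₖ = aₖpₖ₋₁ + pₖ₋₂, qₖ = aₖqₖ₋₁ + qₖ₋₂ (with p₋₁=1, p₋₂=0, q₋₁=0, q₋₂=1):
  k=0: a=12, p=12, q=1
  k=1: a=3, p=37, q=3
  k=2: a=8, p=308, q=25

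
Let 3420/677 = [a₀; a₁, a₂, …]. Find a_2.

3420 = 5·677 + 35   →  a_0 = 5
677 = 19·35 + 12   →  a_1 = 19
35 = 2·12 + 11   →  a_2 = 2

2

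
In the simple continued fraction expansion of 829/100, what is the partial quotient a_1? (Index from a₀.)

829 = 8·100 + 29   →  a_0 = 8
100 = 3·29 + 13   →  a_1 = 3

3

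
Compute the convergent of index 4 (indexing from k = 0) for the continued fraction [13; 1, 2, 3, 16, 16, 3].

Using pₖ = aₖpₖ₋₁ + pₖ₋₂, qₖ = aₖqₖ₋₁ + qₖ₋₂ (with p₋₁=1, p₋₂=0, q₋₁=0, q₋₂=1):
  k=0: a=13, p=13, q=1
  k=1: a=1, p=14, q=1
  k=2: a=2, p=41, q=3
  k=3: a=3, p=137, q=10
  k=4: a=16, p=2233, q=163

2233/163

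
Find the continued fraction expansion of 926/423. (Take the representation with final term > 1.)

926 = 2*423 + 80
423 = 5*80 + 23
80 = 3*23 + 11
23 = 2*11 + 1
11 = 11*1 + 0  (stop)
So 926/423 = [2; 5, 3, 2, 11].

[2; 5, 3, 2, 11]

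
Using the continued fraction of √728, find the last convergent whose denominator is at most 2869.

77194/2861

√728 = [26; 1, 52, …] (period length 2).
Convergents:
  p_0/q_0 = 26/1
  p_1/q_1 = 27/1
  p_2/q_2 = 1430/53
  p_3/q_3 = 1457/54
  p_4/q_4 = 77194/2861
  p_5/q_5 = 78651/2915
q_4 = 2861 ≤ 2869 < 2915 = q_5, so the answer is 77194/2861.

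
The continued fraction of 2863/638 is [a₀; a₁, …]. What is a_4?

3

2863 = 4·638 + 311   →  a_0 = 4
638 = 2·311 + 16   →  a_1 = 2
311 = 19·16 + 7   →  a_2 = 19
16 = 2·7 + 2   →  a_3 = 2
7 = 3·2 + 1   →  a_4 = 3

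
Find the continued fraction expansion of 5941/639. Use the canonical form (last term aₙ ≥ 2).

[9; 3, 2, 1, 3, 17]

5941 = 9*639 + 190
639 = 3*190 + 69
190 = 2*69 + 52
69 = 1*52 + 17
52 = 3*17 + 1
17 = 17*1 + 0  (stop)
So 5941/639 = [9; 3, 2, 1, 3, 17].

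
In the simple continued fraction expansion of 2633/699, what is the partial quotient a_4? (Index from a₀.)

2633 = 3·699 + 536   →  a_0 = 3
699 = 1·536 + 163   →  a_1 = 1
536 = 3·163 + 47   →  a_2 = 3
163 = 3·47 + 22   →  a_3 = 3
47 = 2·22 + 3   →  a_4 = 2

2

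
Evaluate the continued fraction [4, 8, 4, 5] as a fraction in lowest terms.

713/173

Fold from the inside: start with 5/1.
  4 + 1/5 = 21/5
  8 + 5/21 = 173/21
  4 + 21/173 = 713/173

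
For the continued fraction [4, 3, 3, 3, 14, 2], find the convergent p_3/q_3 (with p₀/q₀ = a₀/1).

Using pₖ = aₖpₖ₋₁ + pₖ₋₂, qₖ = aₖqₖ₋₁ + qₖ₋₂ (with p₋₁=1, p₋₂=0, q₋₁=0, q₋₂=1):
  k=0: a=4, p=4, q=1
  k=1: a=3, p=13, q=3
  k=2: a=3, p=43, q=10
  k=3: a=3, p=142, q=33

142/33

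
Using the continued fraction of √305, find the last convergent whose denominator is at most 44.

√305 = [17; 2, 6, 2, 34, …] (period length 4).
Convergents:
  p_0/q_0 = 17/1
  p_1/q_1 = 35/2
  p_2/q_2 = 227/13
  p_3/q_3 = 489/28
  p_4/q_4 = 16853/965
q_3 = 28 ≤ 44 < 965 = q_4, so the answer is 489/28.

489/28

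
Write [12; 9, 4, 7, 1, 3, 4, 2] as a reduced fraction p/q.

136302/11257

Using pₖ = aₖpₖ₋₁ + pₖ₋₂ and qₖ = aₖqₖ₋₁ + qₖ₋₂:
  k=0: a=12, p=12, q=1
  k=1: a=9, p=109, q=9
  k=2: a=4, p=448, q=37
  k=3: a=7, p=3245, q=268
  k=4: a=1, p=3693, q=305
  k=5: a=3, p=14324, q=1183
  k=6: a=4, p=60989, q=5037
  k=7: a=2, p=136302, q=11257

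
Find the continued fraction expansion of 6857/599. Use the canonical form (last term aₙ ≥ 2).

[11; 2, 4, 3, 1, 15]

6857 = 11*599 + 268
599 = 2*268 + 63
268 = 4*63 + 16
63 = 3*16 + 15
16 = 1*15 + 1
15 = 15*1 + 0  (stop)
So 6857/599 = [11; 2, 4, 3, 1, 15].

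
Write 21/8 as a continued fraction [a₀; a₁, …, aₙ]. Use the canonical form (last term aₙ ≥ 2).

21 = 2×8 + 5
8 = 1×5 + 3
5 = 1×3 + 2
3 = 1×2 + 1
2 = 2×1 + 0  (stop)
So 21/8 = [2; 1, 1, 1, 2].

[2; 1, 1, 1, 2]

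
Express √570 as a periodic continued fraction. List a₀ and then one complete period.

[23; 1, 6, 1, 46]

a₀ = ⌊√570⌋ = 23.
With m₀=0, d₀=1 and mₖ₊₁ = dₖaₖ − mₖ, dₖ₊₁ = (n − mₖ₊₁²)/dₖ, aₖ₊₁ = ⌊(a₀+mₖ₊₁)/dₖ₊₁⌋:
  k=1: m=23, d=41, a=1
  k=2: m=18, d=6, a=6
  k=3: m=18, d=41, a=1
  k=4: m=23, d=1, a=46
d=1 and a=2a₀=46 at k=4, so the next step gives (m, d) = (23, 41) again — its k=1 value — and the period has length 4.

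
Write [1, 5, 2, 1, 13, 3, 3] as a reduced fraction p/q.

2657/2238

Using pₖ = aₖpₖ₋₁ + pₖ₋₂ and qₖ = aₖqₖ₋₁ + qₖ₋₂:
  k=0: a=1, p=1, q=1
  k=1: a=5, p=6, q=5
  k=2: a=2, p=13, q=11
  k=3: a=1, p=19, q=16
  k=4: a=13, p=260, q=219
  k=5: a=3, p=799, q=673
  k=6: a=3, p=2657, q=2238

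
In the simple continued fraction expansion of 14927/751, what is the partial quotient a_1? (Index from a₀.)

1

14927 = 19·751 + 658   →  a_0 = 19
751 = 1·658 + 93   →  a_1 = 1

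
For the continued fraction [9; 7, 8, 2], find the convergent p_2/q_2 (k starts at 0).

Using pₖ = aₖpₖ₋₁ + pₖ₋₂, qₖ = aₖqₖ₋₁ + qₖ₋₂ (with p₋₁=1, p₋₂=0, q₋₁=0, q₋₂=1):
  k=0: a=9, p=9, q=1
  k=1: a=7, p=64, q=7
  k=2: a=8, p=521, q=57

521/57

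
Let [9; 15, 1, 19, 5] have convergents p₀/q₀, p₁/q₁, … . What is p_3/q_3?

2891/319

Using pₖ = aₖpₖ₋₁ + pₖ₋₂, qₖ = aₖqₖ₋₁ + qₖ₋₂ (with p₋₁=1, p₋₂=0, q₋₁=0, q₋₂=1):
  k=0: a=9, p=9, q=1
  k=1: a=15, p=136, q=15
  k=2: a=1, p=145, q=16
  k=3: a=19, p=2891, q=319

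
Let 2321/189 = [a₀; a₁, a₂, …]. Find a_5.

3

2321 = 12·189 + 53   →  a_0 = 12
189 = 3·53 + 30   →  a_1 = 3
53 = 1·30 + 23   →  a_2 = 1
30 = 1·23 + 7   →  a_3 = 1
23 = 3·7 + 2   →  a_4 = 3
7 = 3·2 + 1   →  a_5 = 3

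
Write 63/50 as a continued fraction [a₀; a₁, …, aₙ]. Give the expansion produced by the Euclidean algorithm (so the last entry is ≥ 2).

63 = 1*50 + 13
50 = 3*13 + 11
13 = 1*11 + 2
11 = 5*2 + 1
2 = 2*1 + 0  (stop)
So 63/50 = [1; 3, 1, 5, 2].

[1; 3, 1, 5, 2]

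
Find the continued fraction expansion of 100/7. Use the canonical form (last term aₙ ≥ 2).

[14; 3, 2]

100 = 14×7 + 2
7 = 3×2 + 1
2 = 2×1 + 0  (stop)
So 100/7 = [14; 3, 2].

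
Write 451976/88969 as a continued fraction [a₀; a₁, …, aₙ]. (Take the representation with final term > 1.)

451976 = 5·88969 + 7131
88969 = 12·7131 + 3397
7131 = 2·3397 + 337
3397 = 10·337 + 27
337 = 12·27 + 13
27 = 2·13 + 1
13 = 13·1 + 0  (stop)
So 451976/88969 = [5; 12, 2, 10, 12, 2, 13].

[5; 12, 2, 10, 12, 2, 13]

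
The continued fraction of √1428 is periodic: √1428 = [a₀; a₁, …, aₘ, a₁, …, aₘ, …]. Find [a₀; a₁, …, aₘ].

a₀ = ⌊√1428⌋ = 37.
With m₀=0, d₀=1 and mₖ₊₁ = dₖaₖ − mₖ, dₖ₊₁ = (n − mₖ₊₁²)/dₖ, aₖ₊₁ = ⌊(a₀+mₖ₊₁)/dₖ₊₁⌋:
  k=1: m=37, d=59, a=1
  k=2: m=22, d=16, a=3
  k=3: m=26, d=47, a=1
  k=4: m=21, d=21, a=2
  k=5: m=21, d=47, a=1
  k=6: m=26, d=16, a=3
  k=7: m=22, d=59, a=1
  k=8: m=37, d=1, a=74
d=1 and a=2a₀=74 at k=8, so the next step gives (m, d) = (37, 59) again — its k=1 value — and the period has length 8.

[37; 1, 3, 1, 2, 1, 3, 1, 74]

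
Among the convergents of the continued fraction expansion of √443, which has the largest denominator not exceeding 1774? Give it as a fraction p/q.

√443 = [21; 21, 42, …] (period length 2).
Convergents:
  p_0/q_0 = 21/1
  p_1/q_1 = 442/21
  p_2/q_2 = 18585/883
  p_3/q_3 = 390727/18564
q_2 = 883 ≤ 1774 < 18564 = q_3, so the answer is 18585/883.

18585/883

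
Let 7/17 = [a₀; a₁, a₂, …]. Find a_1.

7 = 0·17 + 7   →  a_0 = 0
17 = 2·7 + 3   →  a_1 = 2

2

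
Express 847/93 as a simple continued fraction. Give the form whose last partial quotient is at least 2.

[9; 9, 3, 3]

847 = 9·93 + 10
93 = 9·10 + 3
10 = 3·3 + 1
3 = 3·1 + 0  (stop)
So 847/93 = [9; 9, 3, 3].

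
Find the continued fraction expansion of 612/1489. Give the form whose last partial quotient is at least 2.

612 = 0·1489 + 612
1489 = 2·612 + 265
612 = 2·265 + 82
265 = 3·82 + 19
82 = 4·19 + 6
19 = 3·6 + 1
6 = 6·1 + 0  (stop)
So 612/1489 = [0; 2, 2, 3, 4, 3, 6].

[0; 2, 2, 3, 4, 3, 6]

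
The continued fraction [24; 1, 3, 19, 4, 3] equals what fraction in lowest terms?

Using pₖ = aₖpₖ₋₁ + pₖ₋₂ and qₖ = aₖqₖ₋₁ + qₖ₋₂:
  k=0: a=24, p=24, q=1
  k=1: a=1, p=25, q=1
  k=2: a=3, p=99, q=4
  k=3: a=19, p=1906, q=77
  k=4: a=4, p=7723, q=312
  k=5: a=3, p=25075, q=1013

25075/1013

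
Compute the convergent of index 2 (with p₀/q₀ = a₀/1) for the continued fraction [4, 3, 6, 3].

Using pₖ = aₖpₖ₋₁ + pₖ₋₂, qₖ = aₖqₖ₋₁ + qₖ₋₂ (with p₋₁=1, p₋₂=0, q₋₁=0, q₋₂=1):
  k=0: a=4, p=4, q=1
  k=1: a=3, p=13, q=3
  k=2: a=6, p=82, q=19

82/19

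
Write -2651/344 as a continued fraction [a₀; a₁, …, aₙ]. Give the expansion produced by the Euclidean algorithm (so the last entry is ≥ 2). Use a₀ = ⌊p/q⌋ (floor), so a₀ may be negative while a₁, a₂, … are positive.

-2651 = -8*344 + 101
344 = 3*101 + 41
101 = 2*41 + 19
41 = 2*19 + 3
19 = 6*3 + 1
3 = 3*1 + 0  (stop)
So -2651/344 = [-8; 3, 2, 2, 6, 3].

[-8; 3, 2, 2, 6, 3]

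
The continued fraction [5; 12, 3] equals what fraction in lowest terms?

Using pₖ = aₖpₖ₋₁ + pₖ₋₂ and qₖ = aₖqₖ₋₁ + qₖ₋₂:
  k=0: a=5, p=5, q=1
  k=1: a=12, p=61, q=12
  k=2: a=3, p=188, q=37

188/37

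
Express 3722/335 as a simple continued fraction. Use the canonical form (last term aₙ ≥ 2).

[11; 9, 18, 2]

3722 = 11×335 + 37
335 = 9×37 + 2
37 = 18×2 + 1
2 = 2×1 + 0  (stop)
So 3722/335 = [11; 9, 18, 2].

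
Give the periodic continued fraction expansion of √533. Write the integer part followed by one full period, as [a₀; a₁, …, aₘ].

[23; 11, 1, 1, 11, 46]

a₀ = ⌊√533⌋ = 23.
With m₀=0, d₀=1 and mₖ₊₁ = dₖaₖ − mₖ, dₖ₊₁ = (n − mₖ₊₁²)/dₖ, aₖ₊₁ = ⌊(a₀+mₖ₊₁)/dₖ₊₁⌋:
  k=1: m=23, d=4, a=11
  k=2: m=21, d=23, a=1
  k=3: m=2, d=23, a=1
  k=4: m=21, d=4, a=11
  k=5: m=23, d=1, a=46
d=1 and a=2a₀=46 at k=5, so the next step gives (m, d) = (23, 4) again — its k=1 value — and the period has length 5.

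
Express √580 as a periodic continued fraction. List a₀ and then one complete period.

a₀ = ⌊√580⌋ = 24.

[24; 12, 48]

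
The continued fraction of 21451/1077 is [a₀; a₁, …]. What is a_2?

21451 = 19·1077 + 988   →  a_0 = 19
1077 = 1·988 + 89   →  a_1 = 1
988 = 11·89 + 9   →  a_2 = 11

11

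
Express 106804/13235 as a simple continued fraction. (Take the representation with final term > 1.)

106804 = 8·13235 + 924
13235 = 14·924 + 299
924 = 3·299 + 27
299 = 11·27 + 2
27 = 13·2 + 1
2 = 2·1 + 0  (stop)
So 106804/13235 = [8; 14, 3, 11, 13, 2].

[8; 14, 3, 11, 13, 2]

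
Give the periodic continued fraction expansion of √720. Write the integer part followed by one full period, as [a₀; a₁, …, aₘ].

[26; 1, 4, 1, 52]

a₀ = ⌊√720⌋ = 26.
With m₀=0, d₀=1 and mₖ₊₁ = dₖaₖ − mₖ, dₖ₊₁ = (n − mₖ₊₁²)/dₖ, aₖ₊₁ = ⌊(a₀+mₖ₊₁)/dₖ₊₁⌋:
  k=1: m=26, d=44, a=1
  k=2: m=18, d=9, a=4
  k=3: m=18, d=44, a=1
  k=4: m=26, d=1, a=52
d=1 and a=2a₀=52 at k=4, so the next step gives (m, d) = (26, 44) again — its k=1 value — and the period has length 4.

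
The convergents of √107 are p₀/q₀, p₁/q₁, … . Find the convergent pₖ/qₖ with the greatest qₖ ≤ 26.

31/3

√107 = [10; 2, 1, 9, 1, 2, 20, …] (period length 6).
Convergents:
  p_0/q_0 = 10/1
  p_1/q_1 = 21/2
  p_2/q_2 = 31/3
  p_3/q_3 = 300/29
q_2 = 3 ≤ 26 < 29 = q_3, so the answer is 31/3.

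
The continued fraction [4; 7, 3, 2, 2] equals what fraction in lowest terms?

Fold from the inside: start with 2/1.
  2 + 1/2 = 5/2
  3 + 2/5 = 17/5
  7 + 5/17 = 124/17
  4 + 17/124 = 513/124

513/124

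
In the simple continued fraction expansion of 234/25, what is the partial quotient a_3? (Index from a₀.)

234 = 9·25 + 9   →  a_0 = 9
25 = 2·9 + 7   →  a_1 = 2
9 = 1·7 + 2   →  a_2 = 1
7 = 3·2 + 1   →  a_3 = 3

3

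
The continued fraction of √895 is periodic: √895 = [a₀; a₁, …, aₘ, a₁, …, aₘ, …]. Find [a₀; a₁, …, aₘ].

[29; 1, 10, 1, 58]

a₀ = ⌊√895⌋ = 29.
With m₀=0, d₀=1 and mₖ₊₁ = dₖaₖ − mₖ, dₖ₊₁ = (n − mₖ₊₁²)/dₖ, aₖ₊₁ = ⌊(a₀+mₖ₊₁)/dₖ₊₁⌋:
  k=1: m=29, d=54, a=1
  k=2: m=25, d=5, a=10
  k=3: m=25, d=54, a=1
  k=4: m=29, d=1, a=58
d=1 and a=2a₀=58 at k=4, so the next step gives (m, d) = (29, 54) again — its k=1 value — and the period has length 4.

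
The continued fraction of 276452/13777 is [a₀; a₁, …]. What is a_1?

15

276452 = 20·13777 + 912   →  a_0 = 20
13777 = 15·912 + 97   →  a_1 = 15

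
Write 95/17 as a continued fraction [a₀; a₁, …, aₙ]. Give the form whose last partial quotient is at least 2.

95 = 5·17 + 10
17 = 1·10 + 7
10 = 1·7 + 3
7 = 2·3 + 1
3 = 3·1 + 0  (stop)
So 95/17 = [5; 1, 1, 2, 3].

[5; 1, 1, 2, 3]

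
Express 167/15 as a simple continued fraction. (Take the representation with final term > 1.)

167 = 11×15 + 2
15 = 7×2 + 1
2 = 2×1 + 0  (stop)
So 167/15 = [11; 7, 2].

[11; 7, 2]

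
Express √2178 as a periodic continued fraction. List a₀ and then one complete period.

a₀ = ⌊√2178⌋ = 46.
With m₀=0, d₀=1 and mₖ₊₁ = dₖaₖ − mₖ, dₖ₊₁ = (n − mₖ₊₁²)/dₖ, aₖ₊₁ = ⌊(a₀+mₖ₊₁)/dₖ₊₁⌋:
  k=1: m=46, d=62, a=1
  k=2: m=16, d=31, a=2
  k=3: m=46, d=2, a=46
  k=4: m=46, d=31, a=2
  k=5: m=16, d=62, a=1
  k=6: m=46, d=1, a=92
d=1 and a=2a₀=92 at k=6, so the next step gives (m, d) = (46, 62) again — its k=1 value — and the period has length 6.

[46; 1, 2, 46, 2, 1, 92]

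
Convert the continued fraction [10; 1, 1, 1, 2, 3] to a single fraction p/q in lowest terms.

Fold from the inside: start with 3/1.
  2 + 1/3 = 7/3
  1 + 3/7 = 10/7
  1 + 7/10 = 17/10
  1 + 10/17 = 27/17
  10 + 17/27 = 287/27

287/27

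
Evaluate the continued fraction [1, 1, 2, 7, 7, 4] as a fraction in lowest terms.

1093/650

Fold from the inside: start with 4/1.
  7 + 1/4 = 29/4
  7 + 4/29 = 207/29
  2 + 29/207 = 443/207
  1 + 207/443 = 650/443
  1 + 443/650 = 1093/650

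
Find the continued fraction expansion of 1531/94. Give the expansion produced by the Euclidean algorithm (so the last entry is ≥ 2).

[16; 3, 2, 13]

1531 = 16·94 + 27
94 = 3·27 + 13
27 = 2·13 + 1
13 = 13·1 + 0  (stop)
So 1531/94 = [16; 3, 2, 13].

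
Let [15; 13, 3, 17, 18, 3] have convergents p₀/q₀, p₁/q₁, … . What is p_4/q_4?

Using pₖ = aₖpₖ₋₁ + pₖ₋₂, qₖ = aₖqₖ₋₁ + qₖ₋₂ (with p₋₁=1, p₋₂=0, q₋₁=0, q₋₂=1):
  k=0: a=15, p=15, q=1
  k=1: a=13, p=196, q=13
  k=2: a=3, p=603, q=40
  k=3: a=17, p=10447, q=693
  k=4: a=18, p=188649, q=12514

188649/12514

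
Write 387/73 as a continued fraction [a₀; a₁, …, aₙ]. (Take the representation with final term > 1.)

387 = 5·73 + 22
73 = 3·22 + 7
22 = 3·7 + 1
7 = 7·1 + 0  (stop)
So 387/73 = [5; 3, 3, 7].

[5; 3, 3, 7]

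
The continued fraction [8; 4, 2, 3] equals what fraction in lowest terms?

255/31

Using pₖ = aₖpₖ₋₁ + pₖ₋₂ and qₖ = aₖqₖ₋₁ + qₖ₋₂:
  k=0: a=8, p=8, q=1
  k=1: a=4, p=33, q=4
  k=2: a=2, p=74, q=9
  k=3: a=3, p=255, q=31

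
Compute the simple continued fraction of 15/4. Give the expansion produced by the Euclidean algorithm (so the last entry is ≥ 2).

15 = 3*4 + 3
4 = 1*3 + 1
3 = 3*1 + 0  (stop)
So 15/4 = [3; 1, 3].

[3; 1, 3]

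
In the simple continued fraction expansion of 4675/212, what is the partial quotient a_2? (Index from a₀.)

3

4675 = 22·212 + 11   →  a_0 = 22
212 = 19·11 + 3   →  a_1 = 19
11 = 3·3 + 2   →  a_2 = 3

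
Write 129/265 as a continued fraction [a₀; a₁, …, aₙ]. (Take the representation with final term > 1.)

[0; 2, 18, 2, 3]

129 = 0·265 + 129
265 = 2·129 + 7
129 = 18·7 + 3
7 = 2·3 + 1
3 = 3·1 + 0  (stop)
So 129/265 = [0; 2, 18, 2, 3].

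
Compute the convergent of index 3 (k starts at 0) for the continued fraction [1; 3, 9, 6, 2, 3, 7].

226/171

Using pₖ = aₖpₖ₋₁ + pₖ₋₂, qₖ = aₖqₖ₋₁ + qₖ₋₂ (with p₋₁=1, p₋₂=0, q₋₁=0, q₋₂=1):
  k=0: a=1, p=1, q=1
  k=1: a=3, p=4, q=3
  k=2: a=9, p=37, q=28
  k=3: a=6, p=226, q=171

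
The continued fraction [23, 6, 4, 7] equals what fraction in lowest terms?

4192/181

Fold from the inside: start with 7/1.
  4 + 1/7 = 29/7
  6 + 7/29 = 181/29
  23 + 29/181 = 4192/181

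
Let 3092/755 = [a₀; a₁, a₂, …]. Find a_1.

3092 = 4·755 + 72   →  a_0 = 4
755 = 10·72 + 35   →  a_1 = 10

10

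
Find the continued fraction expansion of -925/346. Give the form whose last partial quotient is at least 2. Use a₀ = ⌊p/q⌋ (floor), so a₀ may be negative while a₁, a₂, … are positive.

[-3; 3, 16, 7]

-925 = -3×346 + 113
346 = 3×113 + 7
113 = 16×7 + 1
7 = 7×1 + 0  (stop)
So -925/346 = [-3; 3, 16, 7].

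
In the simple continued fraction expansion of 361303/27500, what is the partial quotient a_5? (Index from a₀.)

1

361303 = 13·27500 + 3803   →  a_0 = 13
27500 = 7·3803 + 879   →  a_1 = 7
3803 = 4·879 + 287   →  a_2 = 4
879 = 3·287 + 18   →  a_3 = 3
287 = 15·18 + 17   →  a_4 = 15
18 = 1·17 + 1   →  a_5 = 1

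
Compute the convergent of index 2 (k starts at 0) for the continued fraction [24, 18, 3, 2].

Using pₖ = aₖpₖ₋₁ + pₖ₋₂, qₖ = aₖqₖ₋₁ + qₖ₋₂ (with p₋₁=1, p₋₂=0, q₋₁=0, q₋₂=1):
  k=0: a=24, p=24, q=1
  k=1: a=18, p=433, q=18
  k=2: a=3, p=1323, q=55

1323/55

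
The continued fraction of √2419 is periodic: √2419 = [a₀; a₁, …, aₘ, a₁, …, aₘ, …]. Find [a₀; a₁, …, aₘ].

a₀ = ⌊√2419⌋ = 49.
With m₀=0, d₀=1 and mₖ₊₁ = dₖaₖ − mₖ, dₖ₊₁ = (n − mₖ₊₁²)/dₖ, aₖ₊₁ = ⌊(a₀+mₖ₊₁)/dₖ₊₁⌋:
  k=1: m=49, d=18, a=5
  k=2: m=41, d=41, a=2
  k=3: m=41, d=18, a=5
  k=4: m=49, d=1, a=98
d=1 and a=2a₀=98 at k=4, so the next step gives (m, d) = (49, 18) again — its k=1 value — and the period has length 4.

[49; 5, 2, 5, 98]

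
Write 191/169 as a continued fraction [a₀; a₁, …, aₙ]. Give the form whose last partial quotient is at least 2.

191 = 1·169 + 22
169 = 7·22 + 15
22 = 1·15 + 7
15 = 2·7 + 1
7 = 7·1 + 0  (stop)
So 191/169 = [1; 7, 1, 2, 7].

[1; 7, 1, 2, 7]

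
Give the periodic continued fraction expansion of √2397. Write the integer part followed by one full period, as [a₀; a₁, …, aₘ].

[48; 1, 23, 2, 23, 1, 96]

a₀ = ⌊√2397⌋ = 48.
With m₀=0, d₀=1 and mₖ₊₁ = dₖaₖ − mₖ, dₖ₊₁ = (n − mₖ₊₁²)/dₖ, aₖ₊₁ = ⌊(a₀+mₖ₊₁)/dₖ₊₁⌋:
  k=1: m=48, d=93, a=1
  k=2: m=45, d=4, a=23
  k=3: m=47, d=47, a=2
  k=4: m=47, d=4, a=23
  k=5: m=45, d=93, a=1
  k=6: m=48, d=1, a=96
d=1 and a=2a₀=96 at k=6, so the next step gives (m, d) = (48, 93) again — its k=1 value — and the period has length 6.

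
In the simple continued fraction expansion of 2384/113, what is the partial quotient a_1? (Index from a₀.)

10

2384 = 21·113 + 11   →  a_0 = 21
113 = 10·11 + 3   →  a_1 = 10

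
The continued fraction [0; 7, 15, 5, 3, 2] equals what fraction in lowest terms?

562/3971

Using pₖ = aₖpₖ₋₁ + pₖ₋₂ and qₖ = aₖqₖ₋₁ + qₖ₋₂:
  k=0: a=0, p=0, q=1
  k=1: a=7, p=1, q=7
  k=2: a=15, p=15, q=106
  k=3: a=5, p=76, q=537
  k=4: a=3, p=243, q=1717
  k=5: a=2, p=562, q=3971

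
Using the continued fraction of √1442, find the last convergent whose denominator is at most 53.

1443/38

√1442 = [37; 1, 36, 1, 74, …] (period length 4).
Convergents:
  p_0/q_0 = 37/1
  p_1/q_1 = 38/1
  p_2/q_2 = 1405/37
  p_3/q_3 = 1443/38
  p_4/q_4 = 108187/2849
q_3 = 38 ≤ 53 < 2849 = q_4, so the answer is 1443/38.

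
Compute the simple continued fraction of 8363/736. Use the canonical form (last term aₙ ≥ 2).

[11; 2, 1, 3, 9, 3, 2]

8363 = 11·736 + 267
736 = 2·267 + 202
267 = 1·202 + 65
202 = 3·65 + 7
65 = 9·7 + 2
7 = 3·2 + 1
2 = 2·1 + 0  (stop)
So 8363/736 = [11; 2, 1, 3, 9, 3, 2].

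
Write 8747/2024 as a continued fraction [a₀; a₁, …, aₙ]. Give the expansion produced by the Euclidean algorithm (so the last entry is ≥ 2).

[4; 3, 9, 5, 1, 11]

8747 = 4·2024 + 651
2024 = 3·651 + 71
651 = 9·71 + 12
71 = 5·12 + 11
12 = 1·11 + 1
11 = 11·1 + 0  (stop)
So 8747/2024 = [4; 3, 9, 5, 1, 11].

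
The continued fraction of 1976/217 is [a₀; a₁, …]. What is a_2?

2

1976 = 9·217 + 23   →  a_0 = 9
217 = 9·23 + 10   →  a_1 = 9
23 = 2·10 + 3   →  a_2 = 2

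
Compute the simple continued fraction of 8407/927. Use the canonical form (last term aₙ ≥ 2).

8407 = 9·927 + 64
927 = 14·64 + 31
64 = 2·31 + 2
31 = 15·2 + 1
2 = 2·1 + 0  (stop)
So 8407/927 = [9; 14, 2, 15, 2].

[9; 14, 2, 15, 2]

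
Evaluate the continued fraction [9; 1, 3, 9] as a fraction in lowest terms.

361/37

Fold from the inside: start with 9/1.
  3 + 1/9 = 28/9
  1 + 9/28 = 37/28
  9 + 28/37 = 361/37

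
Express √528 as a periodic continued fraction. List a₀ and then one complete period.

[22; 1, 44]

a₀ = ⌊√528⌋ = 22.
With m₀=0, d₀=1 and mₖ₊₁ = dₖaₖ − mₖ, dₖ₊₁ = (n − mₖ₊₁²)/dₖ, aₖ₊₁ = ⌊(a₀+mₖ₊₁)/dₖ₊₁⌋:
  k=1: m=22, d=44, a=1
  k=2: m=22, d=1, a=44
d=1 and a=2a₀=44 at k=2, so the next step gives (m, d) = (22, 44) again — its k=1 value — and the period has length 2.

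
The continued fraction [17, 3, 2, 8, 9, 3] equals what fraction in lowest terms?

28923/1673

Using pₖ = aₖpₖ₋₁ + pₖ₋₂ and qₖ = aₖqₖ₋₁ + qₖ₋₂:
  k=0: a=17, p=17, q=1
  k=1: a=3, p=52, q=3
  k=2: a=2, p=121, q=7
  k=3: a=8, p=1020, q=59
  k=4: a=9, p=9301, q=538
  k=5: a=3, p=28923, q=1673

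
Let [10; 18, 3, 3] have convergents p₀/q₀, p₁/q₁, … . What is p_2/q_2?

553/55

Using pₖ = aₖpₖ₋₁ + pₖ₋₂, qₖ = aₖqₖ₋₁ + qₖ₋₂ (with p₋₁=1, p₋₂=0, q₋₁=0, q₋₂=1):
  k=0: a=10, p=10, q=1
  k=1: a=18, p=181, q=18
  k=2: a=3, p=553, q=55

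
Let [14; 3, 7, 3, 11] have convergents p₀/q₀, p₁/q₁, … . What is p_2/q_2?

315/22

Using pₖ = aₖpₖ₋₁ + pₖ₋₂, qₖ = aₖqₖ₋₁ + qₖ₋₂ (with p₋₁=1, p₋₂=0, q₋₁=0, q₋₂=1):
  k=0: a=14, p=14, q=1
  k=1: a=3, p=43, q=3
  k=2: a=7, p=315, q=22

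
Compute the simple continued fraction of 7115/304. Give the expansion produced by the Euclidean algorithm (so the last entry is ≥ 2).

7115 = 23·304 + 123
304 = 2·123 + 58
123 = 2·58 + 7
58 = 8·7 + 2
7 = 3·2 + 1
2 = 2·1 + 0  (stop)
So 7115/304 = [23; 2, 2, 8, 3, 2].

[23; 2, 2, 8, 3, 2]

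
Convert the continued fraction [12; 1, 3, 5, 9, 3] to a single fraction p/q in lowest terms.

Fold from the inside: start with 3/1.
  9 + 1/3 = 28/3
  5 + 3/28 = 143/28
  3 + 28/143 = 457/143
  1 + 143/457 = 600/457
  12 + 457/600 = 7657/600

7657/600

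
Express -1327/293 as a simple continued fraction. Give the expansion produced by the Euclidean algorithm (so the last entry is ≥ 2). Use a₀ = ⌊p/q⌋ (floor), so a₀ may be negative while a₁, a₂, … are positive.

-1327 = -5×293 + 138
293 = 2×138 + 17
138 = 8×17 + 2
17 = 8×2 + 1
2 = 2×1 + 0  (stop)
So -1327/293 = [-5; 2, 8, 8, 2].

[-5; 2, 8, 8, 2]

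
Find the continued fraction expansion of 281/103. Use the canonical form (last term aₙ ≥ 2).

[2; 1, 2, 1, 2, 9]

281 = 2×103 + 75
103 = 1×75 + 28
75 = 2×28 + 19
28 = 1×19 + 9
19 = 2×9 + 1
9 = 9×1 + 0  (stop)
So 281/103 = [2; 1, 2, 1, 2, 9].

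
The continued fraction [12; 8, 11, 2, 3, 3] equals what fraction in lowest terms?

Fold from the inside: start with 3/1.
  3 + 1/3 = 10/3
  2 + 3/10 = 23/10
  11 + 10/23 = 263/23
  8 + 23/263 = 2127/263
  12 + 263/2127 = 25787/2127

25787/2127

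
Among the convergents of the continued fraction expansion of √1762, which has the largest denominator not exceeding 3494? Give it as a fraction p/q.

146287/3485

√1762 = [41; 1, 40, 1, 82, …] (period length 4).
Convergents:
  p_0/q_0 = 41/1
  p_1/q_1 = 42/1
  p_2/q_2 = 1721/41
  p_3/q_3 = 1763/42
  p_4/q_4 = 146287/3485
  p_5/q_5 = 148050/3527
q_4 = 3485 ≤ 3494 < 3527 = q_5, so the answer is 146287/3485.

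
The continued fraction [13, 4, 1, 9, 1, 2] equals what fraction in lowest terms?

Using pₖ = aₖpₖ₋₁ + pₖ₋₂ and qₖ = aₖqₖ₋₁ + qₖ₋₂:
  k=0: a=13, p=13, q=1
  k=1: a=4, p=53, q=4
  k=2: a=1, p=66, q=5
  k=3: a=9, p=647, q=49
  k=4: a=1, p=713, q=54
  k=5: a=2, p=2073, q=157

2073/157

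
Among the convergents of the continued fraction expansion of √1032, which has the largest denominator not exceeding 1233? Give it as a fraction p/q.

16480/513

√1032 = [32; 8, 64, …] (period length 2).
Convergents:
  p_0/q_0 = 32/1
  p_1/q_1 = 257/8
  p_2/q_2 = 16480/513
  p_3/q_3 = 132097/4112
q_2 = 513 ≤ 1233 < 4112 = q_3, so the answer is 16480/513.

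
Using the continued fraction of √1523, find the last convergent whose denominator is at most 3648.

118755/3043

√1523 = [39; 39, 78, …] (period length 2).
Convergents:
  p_0/q_0 = 39/1
  p_1/q_1 = 1522/39
  p_2/q_2 = 118755/3043
  p_3/q_3 = 4632967/118716
q_2 = 3043 ≤ 3648 < 118716 = q_3, so the answer is 118755/3043.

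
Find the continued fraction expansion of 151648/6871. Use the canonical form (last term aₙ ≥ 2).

151648 = 22*6871 + 486
6871 = 14*486 + 67
486 = 7*67 + 17
67 = 3*17 + 16
17 = 1*16 + 1
16 = 16*1 + 0  (stop)
So 151648/6871 = [22; 14, 7, 3, 1, 16].

[22; 14, 7, 3, 1, 16]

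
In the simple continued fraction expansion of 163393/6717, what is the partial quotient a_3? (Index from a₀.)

2

163393 = 24·6717 + 2185   →  a_0 = 24
6717 = 3·2185 + 162   →  a_1 = 3
2185 = 13·162 + 79   →  a_2 = 13
162 = 2·79 + 4   →  a_3 = 2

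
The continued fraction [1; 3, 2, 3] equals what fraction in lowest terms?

31/24

Fold from the inside: start with 3/1.
  2 + 1/3 = 7/3
  3 + 3/7 = 24/7
  1 + 7/24 = 31/24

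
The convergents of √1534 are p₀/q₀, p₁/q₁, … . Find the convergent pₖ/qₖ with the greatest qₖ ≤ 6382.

110449/2820

√1534 = [39; 6, 78, …] (period length 2).
Convergents:
  p_0/q_0 = 39/1
  p_1/q_1 = 235/6
  p_2/q_2 = 18369/469
  p_3/q_3 = 110449/2820
  p_4/q_4 = 8633391/220429
q_3 = 2820 ≤ 6382 < 220429 = q_4, so the answer is 110449/2820.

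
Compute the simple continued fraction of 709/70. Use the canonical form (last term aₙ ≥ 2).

709 = 10*70 + 9
70 = 7*9 + 7
9 = 1*7 + 2
7 = 3*2 + 1
2 = 2*1 + 0  (stop)
So 709/70 = [10; 7, 1, 3, 2].

[10; 7, 1, 3, 2]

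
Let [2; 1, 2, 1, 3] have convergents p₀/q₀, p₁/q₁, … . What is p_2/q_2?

8/3

Using pₖ = aₖpₖ₋₁ + pₖ₋₂, qₖ = aₖqₖ₋₁ + qₖ₋₂ (with p₋₁=1, p₋₂=0, q₋₁=0, q₋₂=1):
  k=0: a=2, p=2, q=1
  k=1: a=1, p=3, q=1
  k=2: a=2, p=8, q=3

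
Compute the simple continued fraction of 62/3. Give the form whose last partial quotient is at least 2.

[20; 1, 2]

62 = 20×3 + 2
3 = 1×2 + 1
2 = 2×1 + 0  (stop)
So 62/3 = [20; 1, 2].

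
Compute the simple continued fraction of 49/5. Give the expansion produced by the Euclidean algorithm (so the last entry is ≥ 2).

49 = 9·5 + 4
5 = 1·4 + 1
4 = 4·1 + 0  (stop)
So 49/5 = [9; 1, 4].

[9; 1, 4]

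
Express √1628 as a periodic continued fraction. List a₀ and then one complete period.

a₀ = ⌊√1628⌋ = 40.

[40; 2, 1, 6, 1, 2, 80]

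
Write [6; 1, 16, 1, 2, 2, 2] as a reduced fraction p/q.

2090/301

Fold from the inside: start with 2/1.
  2 + 1/2 = 5/2
  2 + 2/5 = 12/5
  1 + 5/12 = 17/12
  16 + 12/17 = 284/17
  1 + 17/284 = 301/284
  6 + 284/301 = 2090/301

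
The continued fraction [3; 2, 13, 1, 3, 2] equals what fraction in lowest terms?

895/257

Fold from the inside: start with 2/1.
  3 + 1/2 = 7/2
  1 + 2/7 = 9/7
  13 + 7/9 = 124/9
  2 + 9/124 = 257/124
  3 + 124/257 = 895/257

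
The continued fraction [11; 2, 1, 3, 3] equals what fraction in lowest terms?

409/36

Fold from the inside: start with 3/1.
  3 + 1/3 = 10/3
  1 + 3/10 = 13/10
  2 + 10/13 = 36/13
  11 + 13/36 = 409/36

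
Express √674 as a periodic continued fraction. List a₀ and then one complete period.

[25; 1, 24, 1, 50]

a₀ = ⌊√674⌋ = 25.
With m₀=0, d₀=1 and mₖ₊₁ = dₖaₖ − mₖ, dₖ₊₁ = (n − mₖ₊₁²)/dₖ, aₖ₊₁ = ⌊(a₀+mₖ₊₁)/dₖ₊₁⌋:
  k=1: m=25, d=49, a=1
  k=2: m=24, d=2, a=24
  k=3: m=24, d=49, a=1
  k=4: m=25, d=1, a=50
d=1 and a=2a₀=50 at k=4, so the next step gives (m, d) = (25, 49) again — its k=1 value — and the period has length 4.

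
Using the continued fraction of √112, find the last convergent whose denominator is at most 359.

2741/259

√112 = [10; 1, 1, 2, 1, 1, 20, …] (period length 6).
Convergents:
  p_0/q_0 = 10/1
  p_1/q_1 = 11/1
  p_2/q_2 = 21/2
  p_3/q_3 = 53/5
  p_4/q_4 = 74/7
  p_5/q_5 = 127/12
  p_6/q_6 = 2614/247
  p_7/q_7 = 2741/259
  p_8/q_8 = 5355/506
q_7 = 259 ≤ 359 < 506 = q_8, so the answer is 2741/259.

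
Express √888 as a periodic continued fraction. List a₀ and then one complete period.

a₀ = ⌊√888⌋ = 29.
With m₀=0, d₀=1 and mₖ₊₁ = dₖaₖ − mₖ, dₖ₊₁ = (n − mₖ₊₁²)/dₖ, aₖ₊₁ = ⌊(a₀+mₖ₊₁)/dₖ₊₁⌋:
  k=1: m=29, d=47, a=1
  k=2: m=18, d=12, a=3
  k=3: m=18, d=47, a=1
  k=4: m=29, d=1, a=58
d=1 and a=2a₀=58 at k=4, so the next step gives (m, d) = (29, 47) again — its k=1 value — and the period has length 4.

[29; 1, 3, 1, 58]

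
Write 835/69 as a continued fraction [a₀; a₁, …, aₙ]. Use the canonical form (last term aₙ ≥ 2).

[12; 9, 1, 6]

835 = 12×69 + 7
69 = 9×7 + 6
7 = 1×6 + 1
6 = 6×1 + 0  (stop)
So 835/69 = [12; 9, 1, 6].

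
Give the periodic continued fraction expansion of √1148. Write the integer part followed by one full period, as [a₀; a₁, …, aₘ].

[33; 1, 7, 2, 16, 2, 7, 1, 66]

a₀ = ⌊√1148⌋ = 33.
With m₀=0, d₀=1 and mₖ₊₁ = dₖaₖ − mₖ, dₖ₊₁ = (n − mₖ₊₁²)/dₖ, aₖ₊₁ = ⌊(a₀+mₖ₊₁)/dₖ₊₁⌋:
  k=1: m=33, d=59, a=1
  k=2: m=26, d=8, a=7
  k=3: m=30, d=31, a=2
  k=4: m=32, d=4, a=16
  k=5: m=32, d=31, a=2
  k=6: m=30, d=8, a=7
  k=7: m=26, d=59, a=1
  k=8: m=33, d=1, a=66
d=1 and a=2a₀=66 at k=8, so the next step gives (m, d) = (33, 59) again — its k=1 value — and the period has length 8.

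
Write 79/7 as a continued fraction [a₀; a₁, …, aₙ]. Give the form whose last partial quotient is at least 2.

[11; 3, 2]

79 = 11×7 + 2
7 = 3×2 + 1
2 = 2×1 + 0  (stop)
So 79/7 = [11; 3, 2].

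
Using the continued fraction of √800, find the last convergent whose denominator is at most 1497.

√800 = [28; 3, 1, 1, 13, 1, 1, 3, 56, …] (period length 8).
Convergents:
  p_0/q_0 = 28/1
  p_1/q_1 = 85/3
  p_2/q_2 = 113/4
  p_3/q_3 = 198/7
  p_4/q_4 = 2687/95
  p_5/q_5 = 2885/102
  p_6/q_6 = 5572/197
  p_7/q_7 = 19601/693
  p_8/q_8 = 1103228/39005
q_7 = 693 ≤ 1497 < 39005 = q_8, so the answer is 19601/693.

19601/693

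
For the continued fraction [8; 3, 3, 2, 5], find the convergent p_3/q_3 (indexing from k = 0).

Using pₖ = aₖpₖ₋₁ + pₖ₋₂, qₖ = aₖqₖ₋₁ + qₖ₋₂ (with p₋₁=1, p₋₂=0, q₋₁=0, q₋₂=1):
  k=0: a=8, p=8, q=1
  k=1: a=3, p=25, q=3
  k=2: a=3, p=83, q=10
  k=3: a=2, p=191, q=23

191/23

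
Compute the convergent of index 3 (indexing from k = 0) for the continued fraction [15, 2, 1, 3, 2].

169/11

Using pₖ = aₖpₖ₋₁ + pₖ₋₂, qₖ = aₖqₖ₋₁ + qₖ₋₂ (with p₋₁=1, p₋₂=0, q₋₁=0, q₋₂=1):
  k=0: a=15, p=15, q=1
  k=1: a=2, p=31, q=2
  k=2: a=1, p=46, q=3
  k=3: a=3, p=169, q=11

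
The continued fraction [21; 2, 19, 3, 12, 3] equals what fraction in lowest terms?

Fold from the inside: start with 3/1.
  12 + 1/3 = 37/3
  3 + 3/37 = 114/37
  19 + 37/114 = 2203/114
  2 + 114/2203 = 4520/2203
  21 + 2203/4520 = 97123/4520

97123/4520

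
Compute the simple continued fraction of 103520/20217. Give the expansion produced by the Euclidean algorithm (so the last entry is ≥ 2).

[5; 8, 3, 3, 3, 2, 4, 7]

103520 = 5·20217 + 2435
20217 = 8·2435 + 737
2435 = 3·737 + 224
737 = 3·224 + 65
224 = 3·65 + 29
65 = 2·29 + 7
29 = 4·7 + 1
7 = 7·1 + 0  (stop)
So 103520/20217 = [5; 8, 3, 3, 3, 2, 4, 7].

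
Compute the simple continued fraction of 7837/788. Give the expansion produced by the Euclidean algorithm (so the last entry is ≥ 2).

7837 = 9*788 + 745
788 = 1*745 + 43
745 = 17*43 + 14
43 = 3*14 + 1
14 = 14*1 + 0  (stop)
So 7837/788 = [9; 1, 17, 3, 14].

[9; 1, 17, 3, 14]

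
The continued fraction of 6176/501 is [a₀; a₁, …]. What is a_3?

4

6176 = 12·501 + 164   →  a_0 = 12
501 = 3·164 + 9   →  a_1 = 3
164 = 18·9 + 2   →  a_2 = 18
9 = 4·2 + 1   →  a_3 = 4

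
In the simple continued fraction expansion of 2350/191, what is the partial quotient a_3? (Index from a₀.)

2350 = 12·191 + 58   →  a_0 = 12
191 = 3·58 + 17   →  a_1 = 3
58 = 3·17 + 7   →  a_2 = 3
17 = 2·7 + 3   →  a_3 = 2

2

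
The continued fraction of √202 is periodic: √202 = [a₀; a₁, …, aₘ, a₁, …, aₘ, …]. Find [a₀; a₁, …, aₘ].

[14; 4, 1, 2, 2, 1, 4, 28]

a₀ = ⌊√202⌋ = 14.
With m₀=0, d₀=1 and mₖ₊₁ = dₖaₖ − mₖ, dₖ₊₁ = (n − mₖ₊₁²)/dₖ, aₖ₊₁ = ⌊(a₀+mₖ₊₁)/dₖ₊₁⌋:
  k=1: m=14, d=6, a=4
  k=2: m=10, d=17, a=1
  k=3: m=7, d=9, a=2
  k=4: m=11, d=9, a=2
  k=5: m=7, d=17, a=1
  k=6: m=10, d=6, a=4
  k=7: m=14, d=1, a=28
d=1 and a=2a₀=28 at k=7, so the next step gives (m, d) = (14, 6) again — its k=1 value — and the period has length 7.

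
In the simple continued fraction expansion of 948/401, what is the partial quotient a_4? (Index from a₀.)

948 = 2·401 + 146   →  a_0 = 2
401 = 2·146 + 109   →  a_1 = 2
146 = 1·109 + 37   →  a_2 = 1
109 = 2·37 + 35   →  a_3 = 2
37 = 1·35 + 2   →  a_4 = 1

1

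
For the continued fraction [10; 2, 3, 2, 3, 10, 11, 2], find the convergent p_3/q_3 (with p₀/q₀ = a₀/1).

167/16

Using pₖ = aₖpₖ₋₁ + pₖ₋₂, qₖ = aₖqₖ₋₁ + qₖ₋₂ (with p₋₁=1, p₋₂=0, q₋₁=0, q₋₂=1):
  k=0: a=10, p=10, q=1
  k=1: a=2, p=21, q=2
  k=2: a=3, p=73, q=7
  k=3: a=2, p=167, q=16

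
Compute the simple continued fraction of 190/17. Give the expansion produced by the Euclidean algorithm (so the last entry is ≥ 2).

[11; 5, 1, 2]

190 = 11×17 + 3
17 = 5×3 + 2
3 = 1×2 + 1
2 = 2×1 + 0  (stop)
So 190/17 = [11; 5, 1, 2].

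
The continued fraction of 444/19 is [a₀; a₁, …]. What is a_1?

444 = 23·19 + 7   →  a_0 = 23
19 = 2·7 + 5   →  a_1 = 2

2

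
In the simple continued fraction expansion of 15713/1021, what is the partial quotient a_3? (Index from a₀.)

1

15713 = 15·1021 + 398   →  a_0 = 15
1021 = 2·398 + 225   →  a_1 = 2
398 = 1·225 + 173   →  a_2 = 1
225 = 1·173 + 52   →  a_3 = 1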